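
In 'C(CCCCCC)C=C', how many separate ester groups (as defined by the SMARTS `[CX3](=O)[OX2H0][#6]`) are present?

0

[CX3](=O)[OX2H0][#6] is the SMARTS for an ester: a carbonyl carbon bonded to an oxygen that is itself bonded to carbon (no H on that O).
No fragment in the molecule satisfies every constraint, giving 0 matches.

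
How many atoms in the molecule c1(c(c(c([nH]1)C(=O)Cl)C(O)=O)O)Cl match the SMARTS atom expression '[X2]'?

2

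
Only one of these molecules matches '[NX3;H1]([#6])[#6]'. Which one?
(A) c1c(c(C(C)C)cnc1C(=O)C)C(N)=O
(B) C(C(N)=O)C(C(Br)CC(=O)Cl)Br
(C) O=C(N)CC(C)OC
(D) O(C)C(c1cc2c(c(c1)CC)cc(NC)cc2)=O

D

[NX3;H1]([#6])[#6] describes a trivalent nitrogen with one H, bonded to two carbons (a secondary amine).
(A) has a primary amide (-C(=O)NH2) but the -C(=O)NH2 nitrogen has H2, not H1.
(B) has a primary amide (-C(=O)NH2) but the -C(=O)NH2 nitrogen has H2, not H1.
(C) has a primary amide (-C(=O)NH2) but the -C(=O)NH2 nitrogen has H2, not H1.
(D) contains an N-methylamino group (-NHCH3), which satisfies every atom and bond constraint.
So the answer is (D).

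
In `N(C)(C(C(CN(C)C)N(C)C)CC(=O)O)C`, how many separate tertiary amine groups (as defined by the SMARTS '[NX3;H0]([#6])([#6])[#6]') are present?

[NX3;H0]([#6])([#6])[#6] is the SMARTS for a tertiary amine: a trivalent nitrogen with no H, bonded to three carbons.
The molecule carries 3 separate instances of a dimethylamino group (-N(CH3)2) meeting every constraint; each maps to a distinct set of atoms, giving 3 matches.

3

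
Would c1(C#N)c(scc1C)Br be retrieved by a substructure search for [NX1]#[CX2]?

The pattern [NX1]#[CX2] describes a nitrogen triple-bonded to a two-connected carbon — a nitrile.
The molecule carries a nitrile (-C#N), whose atoms satisfy every constraint of the query, so the pattern matches.

Yes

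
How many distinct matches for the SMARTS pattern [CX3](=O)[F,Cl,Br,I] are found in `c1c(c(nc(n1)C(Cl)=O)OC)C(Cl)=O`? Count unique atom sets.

2

[CX3](=O)[F,Cl,Br,I] is the SMARTS for an acyl halide: a carbonyl carbon bonded to a halogen.
The molecule carries 2 separate instances of an acyl chloride (-C(=O)Cl) meeting every constraint; each maps to a distinct set of atoms, giving 2 matches.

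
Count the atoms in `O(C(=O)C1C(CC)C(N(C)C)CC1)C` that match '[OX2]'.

The query [OX2] means: aliphatic oxygen with two total connections — ether, hydroxyl, or ester single-bond O.
Check the 14 heavy atoms by environment: 10× C (X4) → no; 1× N (X3) → no; 1× C (X3) → no; 1× O (X1) → no; 1× O (X2) → match.
That gives 1 matching atom.

1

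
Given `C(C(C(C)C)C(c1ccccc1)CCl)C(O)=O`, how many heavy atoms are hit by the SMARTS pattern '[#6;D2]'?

The query [#6;D2] means: any carbon bonded to exactly two heavy atoms.
Check the 17 heavy atoms by environment: 2× C (D2) → match; 4× C (D3) → no; 2× O (D1) → no; 1× Cl (D1) → no; 2× C (D1) → no; 1× c (aromatic, D3) → no; 5× c (aromatic, D2) → match.
Summing the matching environments: 2 + 5 = 7 matching atoms.

7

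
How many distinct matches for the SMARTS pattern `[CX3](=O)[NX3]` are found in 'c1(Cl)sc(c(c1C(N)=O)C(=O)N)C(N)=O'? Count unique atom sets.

3

[CX3](=O)[NX3] is the SMARTS for an amide: a carbonyl carbon bonded to a trivalent nitrogen.
The molecule carries 3 separate instances of a primary amide (-C(=O)NH2) meeting every constraint; each maps to a distinct set of atoms, giving 3 matches.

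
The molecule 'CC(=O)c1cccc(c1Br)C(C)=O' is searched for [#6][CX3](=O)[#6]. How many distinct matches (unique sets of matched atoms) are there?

2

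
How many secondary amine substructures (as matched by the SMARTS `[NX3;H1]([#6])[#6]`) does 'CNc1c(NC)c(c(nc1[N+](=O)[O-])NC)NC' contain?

4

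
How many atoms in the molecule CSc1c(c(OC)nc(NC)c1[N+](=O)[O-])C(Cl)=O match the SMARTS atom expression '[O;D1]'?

3

Check the 18 heavy atoms by environment: 1× n (aromatic, D2) → no; 5× c (aromatic, D3) → no; 1× O (D2) → no; 3× C (D1) → no; 1× N (D2) → no; 1× N (charge +1, D3) → no; 1× O (charge -1, D1) → match; 2× O (D1) → match; 1× C (D3) → no; 1× Cl (D1) → no; 1× S (D2) → no.
Summing the matching environments: 1 + 2 = 3 matching atoms.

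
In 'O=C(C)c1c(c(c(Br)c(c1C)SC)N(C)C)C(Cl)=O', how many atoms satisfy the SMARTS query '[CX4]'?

5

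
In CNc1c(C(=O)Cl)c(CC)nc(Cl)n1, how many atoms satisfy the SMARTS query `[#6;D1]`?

2

The query [#6;D1] means: carbon bonded to exactly one heavy atom.
Check the 14 heavy atoms by environment: 2× n (aromatic, D2) → no; 4× c (aromatic, D3) → no; 2× Cl (D1) → no; 1× C (D3) → no; 1× O (D1) → no; 1× N (D2) → no; 2× C (D1) → match; 1× C (D2) → no.
That gives 2 matching atoms.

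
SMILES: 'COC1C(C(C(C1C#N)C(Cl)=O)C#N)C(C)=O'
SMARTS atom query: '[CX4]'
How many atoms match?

7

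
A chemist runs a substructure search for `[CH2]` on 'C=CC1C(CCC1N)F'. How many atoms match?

3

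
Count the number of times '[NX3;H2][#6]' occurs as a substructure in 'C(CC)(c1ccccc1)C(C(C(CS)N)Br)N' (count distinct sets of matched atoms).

2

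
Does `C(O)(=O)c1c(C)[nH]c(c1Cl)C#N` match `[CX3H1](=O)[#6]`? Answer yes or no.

No

The pattern [CX3H1](=O)[#6] describes an sp2 carbon with one H, double-bonded to O and single-bonded to carbon — an aldehyde.
The closest candidate here is a carboxylic acid group (-C(=O)OH), but the carbonyl carbon has H0 and is bonded to O, not H1. No other fragment satisfies the full query, so there is no match.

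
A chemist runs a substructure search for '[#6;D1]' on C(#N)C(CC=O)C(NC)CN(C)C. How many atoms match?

3

Check the 13 heavy atoms by environment: 4× C (D2) → no; 2× C (D3) → no; 1× N (D2) → no; 3× C (D1) → match; 1× N (D3) → no; 1× O (D1) → no; 1× N (D1) → no.
That gives 3 matching atoms.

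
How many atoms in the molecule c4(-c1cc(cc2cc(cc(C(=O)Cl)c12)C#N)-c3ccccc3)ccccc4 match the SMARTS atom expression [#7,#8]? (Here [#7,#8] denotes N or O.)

The query [#7,#8] means: nitrogen or oxygen (comma = OR).
Check the 27 heavy atoms by environment: 22× c (aromatic) → no; 2× C → no; 1× O → match; 1× Cl → no; 1× N → match.
Summing the matching environments: 1 + 1 = 2 matching atoms.

2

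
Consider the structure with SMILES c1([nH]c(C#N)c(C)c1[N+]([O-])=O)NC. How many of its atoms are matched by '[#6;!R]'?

3

Check the 13 heavy atoms by environment: 1× n (aromatic, in 5-ring) → no; 4× c (aromatic, in 5-ring) → no; 1× N (charge +1, acyclic) → no; 1× O (charge -1, acyclic) → no; 1× O (acyclic) → no; 3× C (acyclic) → match; 2× N (acyclic) → no.
That gives 3 matching atoms.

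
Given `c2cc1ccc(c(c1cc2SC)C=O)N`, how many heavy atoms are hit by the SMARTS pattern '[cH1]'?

5

The query [cH1] means: aromatic carbon bearing exactly one hydrogen.
Check the 15 heavy atoms by environment: 5× c (aromatic, H0) → no; 5× c (aromatic, H1) → match; 1× C (H1) → no; 1× O (H0) → no; 1× N (H2) → no; 1× S (H0) → no; 1× C (H3) → no.
That gives 5 matching atoms.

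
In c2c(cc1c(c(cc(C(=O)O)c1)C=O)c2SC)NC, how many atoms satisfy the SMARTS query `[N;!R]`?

The query [N;!R] means: aliphatic nitrogen not in a ring.
Check the 19 heavy atoms by environment: 10× c (aromatic, in 6-ring) → no; 1× S (acyclic) → no; 4× C (acyclic) → no; 3× O (acyclic) → no; 1× N (acyclic) → match.
That gives 1 matching atom.

1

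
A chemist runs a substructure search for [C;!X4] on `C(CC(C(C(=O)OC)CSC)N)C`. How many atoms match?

1

Check the 13 heavy atoms by environment: 8× C (X4) → no; 1× C (X3) → match; 1× O (X1) → no; 1× O (X2) → no; 1× N (X3) → no; 1× S (X2) → no.
That gives 1 matching atom.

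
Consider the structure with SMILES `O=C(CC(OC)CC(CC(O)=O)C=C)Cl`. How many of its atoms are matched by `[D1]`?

The query [D1] means: atom with exactly one heavy-atom neighbour (degree 1).
Check the 15 heavy atoms by environment: 4× C (D2) → no; 4× C (D3) → no; 3× O (D1) → match; 1× Cl (D1) → match; 1× O (D2) → no; 2× C (D1) → match.
Summing the matching environments: 3 + 1 + 2 = 6 matching atoms.

6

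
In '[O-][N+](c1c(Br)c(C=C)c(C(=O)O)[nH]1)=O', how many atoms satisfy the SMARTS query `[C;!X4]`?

3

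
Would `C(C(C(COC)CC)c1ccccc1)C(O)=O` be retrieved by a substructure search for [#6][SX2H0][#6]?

No

The pattern [#6][SX2H0][#6] describes an aliphatic sulfur bridging two carbons with no H on the sulfur — a thioether.
The closest candidate here is a methoxy ether (-OCH3), but the bridging atom is O, not S. No other fragment satisfies the full query, so there is no match.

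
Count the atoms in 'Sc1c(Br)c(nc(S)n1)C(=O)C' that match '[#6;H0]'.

The query [#6;H0] means: any carbon with no attached hydrogen.
Check the 12 heavy atoms by environment: 2× n (aromatic, H0) → no; 4× c (aromatic, H0) → match; 1× Br (H0) → no; 2× S (H1) → no; 1× C (H0) → match; 1× O (H0) → no; 1× C (H3) → no.
Summing the matching environments: 4 + 1 = 5 matching atoms.

5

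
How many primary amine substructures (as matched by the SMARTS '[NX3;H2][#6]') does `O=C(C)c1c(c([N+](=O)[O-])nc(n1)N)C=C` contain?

1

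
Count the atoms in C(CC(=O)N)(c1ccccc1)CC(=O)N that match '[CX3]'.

The query [CX3] means: C with X3: aliphatic carbon with exactly 3 total connections.
Check the 15 heavy atoms by environment: 3× C (X4) → no; 2× C (X3) → match; 2× O (X1) → no; 2× N (X3) → no; 6× c (aromatic, X3) → no.
That gives 2 matching atoms.

2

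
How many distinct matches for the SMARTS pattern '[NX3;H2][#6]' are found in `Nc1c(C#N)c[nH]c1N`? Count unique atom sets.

2

[NX3;H2][#6] is the SMARTS for a primary amine: a trivalent nitrogen with two H attached to carbon.
The molecule carries 2 separate instances of a primary amino group (-NH2) meeting every constraint; each maps to a distinct set of atoms, giving 2 matches.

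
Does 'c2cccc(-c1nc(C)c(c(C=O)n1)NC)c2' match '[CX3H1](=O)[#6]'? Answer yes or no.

Yes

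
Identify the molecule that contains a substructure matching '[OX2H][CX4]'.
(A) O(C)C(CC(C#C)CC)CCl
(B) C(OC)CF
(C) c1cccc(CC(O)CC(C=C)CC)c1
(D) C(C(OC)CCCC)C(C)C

C

[OX2H][CX4] describes a hydroxyl oxygen bound to an sp3 (X4) carbon (an aliphatic alcohol).
(A) has a methoxy ether (-OCH3) but the oxygen has H0 (ether), not H1.
(B) has a methoxy ether (-OCH3) but the oxygen has H0 (ether), not H1.
(C) contains a hydroxyl group (-OH), which satisfies every atom and bond constraint.
(D) has a methoxy ether (-OCH3) but the oxygen has H0 (ether), not H1.
So the answer is (C).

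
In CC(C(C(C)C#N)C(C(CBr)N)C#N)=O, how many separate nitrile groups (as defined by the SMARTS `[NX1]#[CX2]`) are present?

[NX1]#[CX2] is the SMARTS for a nitrile: a nitrogen triple-bonded to a two-connected carbon.
The molecule carries 2 separate instances of a nitrile (-C#N) meeting every constraint; each maps to a distinct set of atoms, giving 2 matches.

2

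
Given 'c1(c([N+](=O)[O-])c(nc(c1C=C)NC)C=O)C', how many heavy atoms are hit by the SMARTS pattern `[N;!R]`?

Check the 16 heavy atoms by environment: 1× n (aromatic, in 6-ring) → no; 5× c (aromatic, in 6-ring) → no; 1× N (acyclic) → match; 5× C (acyclic) → no; 2× O (acyclic) → no; 1× N (charge +1, acyclic) → match; 1× O (charge -1, acyclic) → no.
Summing the matching environments: 1 + 1 = 2 matching atoms.

2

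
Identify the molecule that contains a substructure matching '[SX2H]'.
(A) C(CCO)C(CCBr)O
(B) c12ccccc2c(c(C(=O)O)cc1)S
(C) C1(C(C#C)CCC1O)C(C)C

B

[SX2H] describes an aliphatic sulfur with two connections, one being H (a thiol).
(A) has a hydroxyl group (-OH) but it is an -OH, not an -SH.
(B) contains a thiol (-SH), which satisfies every atom and bond constraint.
(C) has a hydroxyl group (-OH) but it is an -OH, not an -SH.
So the answer is (B).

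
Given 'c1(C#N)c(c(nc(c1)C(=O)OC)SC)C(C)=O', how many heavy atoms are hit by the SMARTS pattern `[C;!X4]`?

3

Check the 17 heavy atoms by environment: 1× n (aromatic, X2) → no; 5× c (aromatic, X3) → no; 2× C (X3) → match; 2× O (X1) → no; 1× O (X2) → no; 3× C (X4) → no; 1× C (X2) → match; 1× N (X1) → no; 1× S (X2) → no.
Summing the matching environments: 2 + 1 = 3 matching atoms.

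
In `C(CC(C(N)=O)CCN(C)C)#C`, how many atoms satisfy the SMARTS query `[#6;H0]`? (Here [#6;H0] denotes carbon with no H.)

2

Check the 12 heavy atoms by environment: 3× C (H2) → no; 2× C (H1) → no; 2× C (H0) → match; 1× O (H0) → no; 1× N (H2) → no; 1× N (H0) → no; 2× C (H3) → no.
That gives 2 matching atoms.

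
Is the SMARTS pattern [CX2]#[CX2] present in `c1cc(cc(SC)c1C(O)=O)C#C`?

Yes

The pattern [CX2]#[CX2] describes a carbon-carbon triple bond — an alkyne.
The molecule carries an ethynyl group (-C#CH), whose atoms satisfy every constraint of the query, so the pattern matches.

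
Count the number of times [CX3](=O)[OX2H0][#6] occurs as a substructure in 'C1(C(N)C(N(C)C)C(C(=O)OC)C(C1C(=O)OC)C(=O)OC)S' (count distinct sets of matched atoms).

[CX3](=O)[OX2H0][#6] is the SMARTS for an ester: a carbonyl carbon bonded to an oxygen that is itself bonded to carbon (no H on that O).
The molecule carries 3 separate instances of a methyl-ester group (-C(=O)OCH3) meeting every constraint; each maps to a distinct set of atoms, giving 3 matches.

3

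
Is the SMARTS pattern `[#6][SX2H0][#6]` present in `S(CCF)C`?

The pattern [#6][SX2H0][#6] describes an aliphatic sulfur bridging two carbons with no H on the sulfur — a thioether.
The molecule carries a methylthio ether (-SCH3), whose atoms satisfy every constraint of the query, so the pattern matches.

Yes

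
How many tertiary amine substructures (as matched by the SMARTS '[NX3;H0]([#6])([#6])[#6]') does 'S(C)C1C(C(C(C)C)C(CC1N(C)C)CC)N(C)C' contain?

2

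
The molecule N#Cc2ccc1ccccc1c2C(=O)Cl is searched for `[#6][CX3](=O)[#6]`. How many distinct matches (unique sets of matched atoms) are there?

[#6][CX3](=O)[#6] is the SMARTS for a ketone: a carbonyl carbon (no H) flanked by two carbons.
No fragment in the molecule satisfies every constraint, giving 0 matches.

0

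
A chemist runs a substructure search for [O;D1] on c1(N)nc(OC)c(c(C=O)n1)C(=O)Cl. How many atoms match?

2

The query [O;D1] means: aliphatic oxygen bonded to exactly one heavy atom.
Check the 14 heavy atoms by environment: 2× n (aromatic, D2) → no; 4× c (aromatic, D3) → no; 1× C (D2) → no; 2× O (D1) → match; 1× N (D1) → no; 1× O (D2) → no; 1× C (D1) → no; 1× C (D3) → no; 1× Cl (D1) → no.
That gives 2 matching atoms.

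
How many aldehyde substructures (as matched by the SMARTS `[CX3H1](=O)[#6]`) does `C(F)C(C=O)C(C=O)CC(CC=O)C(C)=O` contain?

3

[CX3H1](=O)[#6] is the SMARTS for an aldehyde: an sp2 carbon with one H, double-bonded to O and single-bonded to carbon.
The molecule carries 3 separate instances of an aldehyde (-CHO) meeting every constraint; each maps to a distinct set of atoms, giving 3 matches.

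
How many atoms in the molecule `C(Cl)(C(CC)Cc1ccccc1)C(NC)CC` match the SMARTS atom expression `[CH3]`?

3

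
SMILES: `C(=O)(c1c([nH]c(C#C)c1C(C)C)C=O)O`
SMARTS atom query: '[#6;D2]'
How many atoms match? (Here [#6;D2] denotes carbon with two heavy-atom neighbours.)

2

The query [#6;D2] means: any carbon bonded to exactly two heavy atoms.
Check the 15 heavy atoms by environment: 1× n (aromatic, D2) → no; 4× c (aromatic, D3) → no; 2× C (D3) → no; 3× O (D1) → no; 2× C (D2) → match; 3× C (D1) → no.
That gives 2 matching atoms.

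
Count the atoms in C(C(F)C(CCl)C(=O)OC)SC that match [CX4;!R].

6

The query [CX4;!R] means: aliphatic carbon with four total connections, not in a ring.
Check the 12 heavy atoms by environment: 6× C (X4, acyclic) → match; 1× C (X3, acyclic) → no; 1× O (X1, acyclic) → no; 1× O (X2, acyclic) → no; 1× S (X2, acyclic) → no; 1× F (X1, acyclic) → no; 1× Cl (X1, acyclic) → no.
That gives 6 matching atoms.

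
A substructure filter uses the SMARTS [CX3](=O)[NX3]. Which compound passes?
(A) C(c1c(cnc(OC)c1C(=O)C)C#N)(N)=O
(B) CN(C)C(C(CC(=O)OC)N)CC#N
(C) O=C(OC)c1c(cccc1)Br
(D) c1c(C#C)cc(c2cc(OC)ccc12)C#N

[CX3](=O)[NX3] describes a carbonyl carbon bonded to a trivalent nitrogen (an amide).
(A) contains a primary amide (-C(=O)NH2), which satisfies every atom and bond constraint.
(B) has a methyl-ester group (-C(=O)OCH3) but the carbonyl is bonded to O, not to an NX3 nitrogen.
(C) has a methyl-ester group (-C(=O)OCH3) but the carbonyl is bonded to O, not to an NX3 nitrogen.
(D) has a nitrile (-C#N) but the nitrile N is NX1 (triple-bonded), not NX3.
So the answer is (A).

A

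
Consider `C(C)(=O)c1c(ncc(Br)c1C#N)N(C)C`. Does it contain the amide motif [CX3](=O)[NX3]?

No

The pattern [CX3](=O)[NX3] describes a carbonyl carbon bonded to a trivalent nitrogen — an amide.
The closest candidate here is a nitrile (-C#N), but the nitrile N is NX1 (triple-bonded), not NX3. No other fragment satisfies the full query, so there is no match.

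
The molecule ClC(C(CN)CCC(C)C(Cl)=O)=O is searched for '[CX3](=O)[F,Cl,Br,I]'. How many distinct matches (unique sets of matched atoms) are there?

2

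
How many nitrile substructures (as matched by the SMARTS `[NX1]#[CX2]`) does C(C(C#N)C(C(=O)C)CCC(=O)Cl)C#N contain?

[NX1]#[CX2] is the SMARTS for a nitrile: a nitrogen triple-bonded to a two-connected carbon.
The molecule carries 2 separate instances of a nitrile (-C#N) meeting every constraint; each maps to a distinct set of atoms, giving 2 matches.

2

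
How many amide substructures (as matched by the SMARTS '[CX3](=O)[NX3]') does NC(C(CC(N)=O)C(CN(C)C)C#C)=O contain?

[CX3](=O)[NX3] is the SMARTS for an amide: a carbonyl carbon bonded to a trivalent nitrogen.
The molecule carries 2 separate instances of a primary amide (-C(=O)NH2) meeting every constraint; each maps to a distinct set of atoms, giving 2 matches.

2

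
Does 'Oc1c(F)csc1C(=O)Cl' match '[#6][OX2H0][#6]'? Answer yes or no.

No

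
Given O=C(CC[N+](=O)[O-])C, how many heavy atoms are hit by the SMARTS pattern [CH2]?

2

Check the 8 heavy atoms by environment: 2× C (H2) → match; 1× C (H0) → no; 2× O (H0) → no; 1× C (H3) → no; 1× N (charge +1, H0) → no; 1× O (charge -1, H0) → no.
That gives 2 matching atoms.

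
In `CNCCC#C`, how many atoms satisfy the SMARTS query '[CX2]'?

2

Check the 6 heavy atoms by environment: 3× C (X4) → no; 1× N (X3) → no; 2× C (X2) → match.
That gives 2 matching atoms.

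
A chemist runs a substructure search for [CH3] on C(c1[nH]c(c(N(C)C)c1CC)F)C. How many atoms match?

The query [CH3] means: aliphatic carbon with exactly three hydrogens.
Check the 13 heavy atoms by environment: 1× n (aromatic, H1) → no; 4× c (aromatic, H0) → no; 1× F (H0) → no; 1× N (H0) → no; 4× C (H3) → match; 2× C (H2) → no.
That gives 4 matching atoms.

4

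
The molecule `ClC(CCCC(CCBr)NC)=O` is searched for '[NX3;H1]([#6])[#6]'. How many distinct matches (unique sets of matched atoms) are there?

1

[NX3;H1]([#6])[#6] is the SMARTS for a secondary amine: a trivalent nitrogen with one H, bonded to two carbons.
Exactly one fragment in the molecule meets all constraints, giving 1 match.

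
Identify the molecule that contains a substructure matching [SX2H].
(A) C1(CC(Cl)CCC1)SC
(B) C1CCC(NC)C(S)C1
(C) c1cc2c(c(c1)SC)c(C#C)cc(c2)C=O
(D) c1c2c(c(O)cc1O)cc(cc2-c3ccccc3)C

B

[SX2H] describes an aliphatic sulfur with two connections, one being H (a thiol).
(A) has a methylthio ether (-SCH3) but the sulfur has H0 (bonded to two carbons), not H1.
(B) contains a thiol (-SH), which satisfies every atom and bond constraint.
(C) has a methylthio ether (-SCH3) but the sulfur has H0 (bonded to two carbons), not H1.
(D) has a hydroxyl group (-OH) but it is an -OH, not an -SH.
So the answer is (B).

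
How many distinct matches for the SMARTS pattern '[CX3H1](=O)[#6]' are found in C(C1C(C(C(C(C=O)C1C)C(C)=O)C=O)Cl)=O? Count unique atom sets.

3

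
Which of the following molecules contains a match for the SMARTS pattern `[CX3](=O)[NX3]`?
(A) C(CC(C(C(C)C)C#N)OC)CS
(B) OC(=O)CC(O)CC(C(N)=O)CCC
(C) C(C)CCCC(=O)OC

B

[CX3](=O)[NX3] describes a carbonyl carbon bonded to a trivalent nitrogen (an amide).
(A) has a nitrile (-C#N) but the nitrile N is NX1 (triple-bonded), not NX3.
(B) contains a primary amide (-C(=O)NH2), which satisfies every atom and bond constraint.
(C) has a methyl-ester group (-C(=O)OCH3) but the carbonyl is bonded to O, not to an NX3 nitrogen.
So the answer is (B).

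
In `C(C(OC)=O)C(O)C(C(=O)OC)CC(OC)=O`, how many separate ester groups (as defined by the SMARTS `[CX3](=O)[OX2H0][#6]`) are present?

[CX3](=O)[OX2H0][#6] is the SMARTS for an ester: a carbonyl carbon bonded to an oxygen that is itself bonded to carbon (no H on that O).
The molecule carries 3 separate instances of a methyl-ester group (-C(=O)OCH3) meeting every constraint; each maps to a distinct set of atoms, giving 3 matches.

3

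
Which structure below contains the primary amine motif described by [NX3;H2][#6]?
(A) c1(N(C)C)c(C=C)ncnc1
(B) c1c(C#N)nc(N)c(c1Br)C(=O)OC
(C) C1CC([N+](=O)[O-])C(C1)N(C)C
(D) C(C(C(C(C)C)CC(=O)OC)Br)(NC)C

[NX3;H2][#6] describes a trivalent nitrogen with two H attached to carbon (a primary amine).
(A) has a dimethylamino group (-N(CH3)2) but the nitrogen has H0, not H2.
(B) contains a primary amino group (-NH2), which satisfies every atom and bond constraint.
(C) has a dimethylamino group (-N(CH3)2) but the nitrogen has H0, not H2.
(D) has an N-methylamino group (-NHCH3) but the nitrogen bears two carbons and only one H (H1), not H2.
So the answer is (B).

B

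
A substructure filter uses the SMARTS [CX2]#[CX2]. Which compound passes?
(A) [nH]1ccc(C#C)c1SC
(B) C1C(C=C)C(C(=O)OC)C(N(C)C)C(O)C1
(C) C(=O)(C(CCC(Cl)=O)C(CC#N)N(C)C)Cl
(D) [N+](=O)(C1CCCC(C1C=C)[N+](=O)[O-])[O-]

[CX2]#[CX2] describes a carbon-carbon triple bond (an alkyne).
(A) contains an ethynyl group (-C#CH), which satisfies every atom and bond constraint.
(B) has a vinyl group (-CH=CH2) but the C=C is a double bond; both carbons are CX3, not CX2.
(C) has a nitrile (-C#N) but the triple bond is C#N, not C#C.
(D) has a vinyl group (-CH=CH2) but the C=C is a double bond; both carbons are CX3, not CX2.
So the answer is (A).

A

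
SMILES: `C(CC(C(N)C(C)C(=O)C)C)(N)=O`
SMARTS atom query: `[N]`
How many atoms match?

2

The query [N] means: uppercase N matches aliphatic (non-aromatic) nitrogen only.
Check the 13 heavy atoms by environment: 9× C → no; 2× O → no; 2× N → match.
That gives 2 matching atoms.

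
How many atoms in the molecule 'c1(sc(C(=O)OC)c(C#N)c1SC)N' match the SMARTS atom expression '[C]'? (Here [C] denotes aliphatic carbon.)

The query [C] means: uppercase C matches aliphatic (non-aromatic) carbon only.
Check the 14 heavy atoms by environment: 1× s (aromatic) → no; 4× c (aromatic) → no; 4× C → match; 2× O → no; 2× N → no; 1× S → no.
That gives 4 matching atoms.

4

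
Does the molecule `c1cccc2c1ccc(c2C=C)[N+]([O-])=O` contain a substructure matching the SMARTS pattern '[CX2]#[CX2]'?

No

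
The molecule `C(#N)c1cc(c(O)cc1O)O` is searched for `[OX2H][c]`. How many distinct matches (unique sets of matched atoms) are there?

3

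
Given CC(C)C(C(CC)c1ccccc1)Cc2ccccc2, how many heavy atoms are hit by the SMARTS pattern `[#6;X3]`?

12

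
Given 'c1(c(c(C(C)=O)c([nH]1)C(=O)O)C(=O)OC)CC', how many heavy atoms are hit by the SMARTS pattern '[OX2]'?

Check the 17 heavy atoms by environment: 1× n (aromatic, X3) → no; 4× c (aromatic, X3) → no; 4× C (X4) → no; 3× C (X3) → no; 3× O (X1) → no; 2× O (X2) → match.
That gives 2 matching atoms.

2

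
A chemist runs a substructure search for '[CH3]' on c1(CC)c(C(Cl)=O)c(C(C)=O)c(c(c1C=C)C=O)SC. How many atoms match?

3

The query [CH3] means: aliphatic carbon with exactly three hydrogens.
Check the 20 heavy atoms by environment: 6× c (aromatic, H0) → no; 2× C (H1) → no; 3× O (H0) → no; 2× C (H2) → no; 3× C (H3) → match; 2× C (H0) → no; 1× Cl (H0) → no; 1× S (H0) → no.
That gives 3 matching atoms.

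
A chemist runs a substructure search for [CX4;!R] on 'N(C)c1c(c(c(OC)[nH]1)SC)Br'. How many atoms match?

3

Check the 12 heavy atoms by environment: 1× n (aromatic, X3, in 5-ring) → no; 4× c (aromatic, X3, in 5-ring) → no; 1× Br (X1, acyclic) → no; 1× S (X2, acyclic) → no; 3× C (X4, acyclic) → match; 1× N (X3, acyclic) → no; 1× O (X2, acyclic) → no.
That gives 3 matching atoms.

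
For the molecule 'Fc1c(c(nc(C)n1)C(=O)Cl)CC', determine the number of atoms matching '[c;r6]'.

4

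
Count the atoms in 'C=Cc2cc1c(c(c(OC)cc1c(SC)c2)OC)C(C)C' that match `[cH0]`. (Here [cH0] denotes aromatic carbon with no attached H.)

The query [cH0] means: aromatic carbon with no attached hydrogen (substituted or ring-fusion).
Check the 21 heavy atoms by environment: 7× c (aromatic, H0) → match; 3× c (aromatic, H1) → no; 2× O (H0) → no; 5× C (H3) → no; 1× S (H0) → no; 2× C (H1) → no; 1× C (H2) → no.
That gives 7 matching atoms.

7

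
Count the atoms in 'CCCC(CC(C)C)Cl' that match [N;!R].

0

The query [N;!R] means: aliphatic nitrogen not in a ring.
Check the 9 heavy atoms by environment: 8× C (acyclic) → no; 1× Cl (acyclic) → no.
No environment satisfies the query, so 0 matching atoms.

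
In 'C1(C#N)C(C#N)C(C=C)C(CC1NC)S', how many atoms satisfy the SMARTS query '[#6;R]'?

The query [#6;R] means: carbon that is part of a ring.
Check the 15 heavy atoms by environment: 6× C (in 6-ring) → match; 5× C (acyclic) → no; 3× N (acyclic) → no; 1× S (acyclic) → no.
That gives 6 matching atoms.

6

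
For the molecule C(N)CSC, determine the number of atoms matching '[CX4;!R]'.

3

The query [CX4;!R] means: aliphatic carbon with four total connections, not in a ring.
Check the 5 heavy atoms by environment: 3× C (X4, acyclic) → match; 1× S (X2, acyclic) → no; 1× N (X3, acyclic) → no.
That gives 3 matching atoms.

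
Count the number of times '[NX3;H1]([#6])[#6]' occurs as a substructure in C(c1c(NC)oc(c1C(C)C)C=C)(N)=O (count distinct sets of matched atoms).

1

[NX3;H1]([#6])[#6] is the SMARTS for a secondary amine: a trivalent nitrogen with one H, bonded to two carbons.
Exactly one fragment in the molecule meets all constraints, giving 1 match.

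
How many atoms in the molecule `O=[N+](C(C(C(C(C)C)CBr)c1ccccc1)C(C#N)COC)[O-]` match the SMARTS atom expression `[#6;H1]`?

The query [#6;H1] means: any carbon bearing exactly one hydrogen.
Check the 23 heavy atoms by environment: 2× C (H2) → no; 5× C (H1) → match; 3× C (H3) → no; 1× c (aromatic, H0) → no; 5× c (aromatic, H1) → match; 2× O (H0) → no; 1× Br (H0) → no; 1× N (charge +1, H0) → no; 1× O (charge -1, H0) → no; 1× C (H0) → no; 1× N (H0) → no.
Summing the matching environments: 5 + 5 = 10 matching atoms.

10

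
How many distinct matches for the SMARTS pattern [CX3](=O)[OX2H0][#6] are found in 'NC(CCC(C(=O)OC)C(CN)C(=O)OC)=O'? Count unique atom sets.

2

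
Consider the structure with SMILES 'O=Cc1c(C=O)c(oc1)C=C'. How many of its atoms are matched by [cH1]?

1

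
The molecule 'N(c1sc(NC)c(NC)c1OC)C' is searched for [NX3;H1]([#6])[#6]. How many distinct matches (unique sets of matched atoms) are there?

3

[NX3;H1]([#6])[#6] is the SMARTS for a secondary amine: a trivalent nitrogen with one H, bonded to two carbons.
The molecule carries 3 separate instances of an N-methylamino group (-NHCH3) meeting every constraint; each maps to a distinct set of atoms, giving 3 matches.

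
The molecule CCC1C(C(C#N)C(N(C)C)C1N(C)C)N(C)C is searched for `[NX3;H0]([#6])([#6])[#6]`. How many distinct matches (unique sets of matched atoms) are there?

[NX3;H0]([#6])([#6])[#6] is the SMARTS for a tertiary amine: a trivalent nitrogen with no H, bonded to three carbons.
The molecule carries 3 separate instances of a dimethylamino group (-N(CH3)2) meeting every constraint; each maps to a distinct set of atoms, giving 3 matches.

3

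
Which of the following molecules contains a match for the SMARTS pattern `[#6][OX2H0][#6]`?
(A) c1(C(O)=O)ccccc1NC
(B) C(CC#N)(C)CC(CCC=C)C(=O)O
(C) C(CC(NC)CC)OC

C

[#6][OX2H0][#6] describes an aliphatic oxygen bridging two carbons with no H on the oxygen (an ether).
(A) has a carboxylic acid group (-C(=O)OH) but the -OH oxygen has H1; the =O is OX1, not OX2.
(B) has a carboxylic acid group (-C(=O)OH) but the -OH oxygen has H1; the =O is OX1, not OX2.
(C) contains a methoxy ether (-OCH3), which satisfies every atom and bond constraint.
So the answer is (C).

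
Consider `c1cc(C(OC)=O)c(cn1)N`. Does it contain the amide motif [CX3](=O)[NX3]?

The pattern [CX3](=O)[NX3] describes a carbonyl carbon bonded to a trivalent nitrogen — an amide.
The closest candidate here is a methyl-ester group (-C(=O)OCH3), but the carbonyl is bonded to O, not to an NX3 nitrogen. No other fragment satisfies the full query, so there is no match.

No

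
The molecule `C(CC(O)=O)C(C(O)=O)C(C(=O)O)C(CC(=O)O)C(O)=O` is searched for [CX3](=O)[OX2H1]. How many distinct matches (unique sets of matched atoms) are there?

[CX3](=O)[OX2H1] is the SMARTS for a carboxylic acid: an sp2 carbon double-bonded to O and single-bonded to an -OH oxygen.
The molecule carries 5 separate instances of a carboxylic acid group (-C(=O)OH) meeting every constraint; each maps to a distinct set of atoms, giving 5 matches.

5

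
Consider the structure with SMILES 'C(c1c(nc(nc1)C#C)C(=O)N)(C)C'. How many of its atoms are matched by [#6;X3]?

5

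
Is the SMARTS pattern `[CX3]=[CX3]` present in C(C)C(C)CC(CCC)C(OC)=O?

The pattern [CX3]=[CX3] describes a non-aromatic C=C double bond between two sp2 carbons — an alkene.
The closest candidate here is an ethyl group (-CH2CH3), but its C-C bond is a single bond between CX4 carbons, not CX3=CX3. No other fragment satisfies the full query, so there is no match.

No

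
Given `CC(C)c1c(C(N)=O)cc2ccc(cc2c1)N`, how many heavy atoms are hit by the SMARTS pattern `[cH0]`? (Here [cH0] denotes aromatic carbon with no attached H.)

5

The query [cH0] means: aromatic carbon with no attached hydrogen (substituted or ring-fusion).
Check the 17 heavy atoms by environment: 5× c (aromatic, H0) → match; 5× c (aromatic, H1) → no; 2× N (H2) → no; 1× C (H1) → no; 2× C (H3) → no; 1× C (H0) → no; 1× O (H0) → no.
That gives 5 matching atoms.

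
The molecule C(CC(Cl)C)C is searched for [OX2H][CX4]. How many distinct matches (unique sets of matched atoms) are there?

[OX2H][CX4] is the SMARTS for an aliphatic alcohol: a hydroxyl oxygen bound to an sp3 (X4) carbon.
No fragment in the molecule satisfies every constraint, giving 0 matches.

0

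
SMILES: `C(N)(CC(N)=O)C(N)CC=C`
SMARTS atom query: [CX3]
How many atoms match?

The query [CX3] means: C with X3: aliphatic carbon with exactly 3 total connections.
Check the 11 heavy atoms by environment: 4× C (X4) → no; 3× N (X3) → no; 3× C (X3) → match; 1× O (X1) → no.
That gives 3 matching atoms.

3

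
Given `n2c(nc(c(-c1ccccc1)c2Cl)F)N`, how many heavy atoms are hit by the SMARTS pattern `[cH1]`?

The query [cH1] means: aromatic carbon bearing exactly one hydrogen.
Check the 15 heavy atoms by environment: 2× n (aromatic, H0) → no; 5× c (aromatic, H0) → no; 1× Cl (H0) → no; 5× c (aromatic, H1) → match; 1× F (H0) → no; 1× N (H2) → no.
That gives 5 matching atoms.

5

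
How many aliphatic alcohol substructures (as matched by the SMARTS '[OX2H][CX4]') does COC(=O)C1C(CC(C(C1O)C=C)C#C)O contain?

2

[OX2H][CX4] is the SMARTS for an aliphatic alcohol: a hydroxyl oxygen bound to an sp3 (X4) carbon.
The molecule carries 2 separate instances of a hydroxyl group (-OH) meeting every constraint; each maps to a distinct set of atoms, giving 2 matches.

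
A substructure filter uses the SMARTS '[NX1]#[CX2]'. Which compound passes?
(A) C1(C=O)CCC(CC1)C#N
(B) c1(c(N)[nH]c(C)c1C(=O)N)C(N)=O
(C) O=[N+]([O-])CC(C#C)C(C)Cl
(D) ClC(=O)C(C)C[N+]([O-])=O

A

[NX1]#[CX2] describes a nitrogen triple-bonded to a two-connected carbon (a nitrile).
(A) contains a nitrile (-C#N), which satisfies every atom and bond constraint.
(B) has a primary amino group (-NH2) but the nitrogen is NX3 (three connections), not NX1 triple-bonded.
(C) has a nitro group (-[N+](=O)[O-]) but there is no C#N triple bond.
(D) has a nitro group (-[N+](=O)[O-]) but there is no C#N triple bond.
So the answer is (A).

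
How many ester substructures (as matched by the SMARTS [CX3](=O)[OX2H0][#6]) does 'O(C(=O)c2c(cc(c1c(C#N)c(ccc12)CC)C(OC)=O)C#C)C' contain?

[CX3](=O)[OX2H0][#6] is the SMARTS for an ester: a carbonyl carbon bonded to an oxygen that is itself bonded to carbon (no H on that O).
The molecule carries 2 separate instances of a methyl-ester group (-C(=O)OCH3) meeting every constraint; each maps to a distinct set of atoms, giving 2 matches.

2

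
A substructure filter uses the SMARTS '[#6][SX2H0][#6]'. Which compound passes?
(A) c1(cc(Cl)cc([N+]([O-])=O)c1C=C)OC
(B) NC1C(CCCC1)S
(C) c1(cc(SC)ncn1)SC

C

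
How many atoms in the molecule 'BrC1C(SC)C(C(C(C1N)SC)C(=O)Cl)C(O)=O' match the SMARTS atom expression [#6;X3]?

2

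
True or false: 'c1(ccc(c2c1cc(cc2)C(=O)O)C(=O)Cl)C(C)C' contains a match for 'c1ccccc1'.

The pattern c1ccccc1 describes six aromatic carbons in a ring — a benzene ring.
The required atom environment is present in the molecule, so the pattern matches.

True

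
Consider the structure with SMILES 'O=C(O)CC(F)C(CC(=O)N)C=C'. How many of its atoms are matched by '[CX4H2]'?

The query [CX4H2] means: sp3 carbon (X4) with exactly two hydrogens.
Check the 13 heavy atoms by environment: 2× C (H2, X4) → match; 2× C (H1, X4) → no; 1× F (H0, X1) → no; 2× C (H0, X3) → no; 2× O (H0, X1) → no; 1× N (H2, X3) → no; 1× C (H1, X3) → no; 1× C (H2, X3) → no; 1× O (H1, X2) → no.
That gives 2 matching atoms.

2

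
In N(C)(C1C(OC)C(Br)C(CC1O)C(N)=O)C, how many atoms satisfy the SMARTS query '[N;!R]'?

2

The query [N;!R] means: aliphatic nitrogen not in a ring.
Check the 16 heavy atoms by environment: 6× C (in 6-ring) → no; 4× C (acyclic) → no; 3× O (acyclic) → no; 2× N (acyclic) → match; 1× Br (acyclic) → no.
That gives 2 matching atoms.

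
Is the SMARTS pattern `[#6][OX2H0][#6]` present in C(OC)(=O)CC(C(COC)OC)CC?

The pattern [#6][OX2H0][#6] describes an aliphatic oxygen bridging two carbons with no H on the oxygen — an ether.
The molecule carries a methoxy ether (-OCH3), whose atoms satisfy every constraint of the query, so the pattern matches.

Yes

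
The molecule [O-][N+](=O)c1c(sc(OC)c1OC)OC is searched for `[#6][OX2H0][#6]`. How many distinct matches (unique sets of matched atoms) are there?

3

[#6][OX2H0][#6] is the SMARTS for an ether: an aliphatic oxygen bridging two carbons with no H on the oxygen.
The molecule carries 3 separate instances of a methoxy ether (-OCH3) meeting every constraint; each maps to a distinct set of atoms, giving 3 matches.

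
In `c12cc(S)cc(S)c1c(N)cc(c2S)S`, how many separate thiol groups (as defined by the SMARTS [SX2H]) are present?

[SX2H] is the SMARTS for a thiol: an aliphatic sulfur with two connections, one being H.
The molecule carries 4 separate instances of a thiol (-SH) meeting every constraint; each maps to a distinct set of atoms, giving 4 matches.

4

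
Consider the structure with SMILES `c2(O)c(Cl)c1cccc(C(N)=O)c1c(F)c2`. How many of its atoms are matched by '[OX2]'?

1

The query [OX2] means: aliphatic oxygen with two total connections — ether, hydroxyl, or ester single-bond O.
Check the 16 heavy atoms by environment: 10× c (aromatic, X3) → no; 1× Cl (X1) → no; 1× C (X3) → no; 1× O (X1) → no; 1× N (X3) → no; 1× O (X2) → match; 1× F (X1) → no.
That gives 1 matching atom.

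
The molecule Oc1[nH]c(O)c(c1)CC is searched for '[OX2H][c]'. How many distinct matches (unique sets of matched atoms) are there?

2

[OX2H][c] is the SMARTS for a phenol: a hydroxyl oxygen attached to an aromatic carbon.
The molecule carries 2 separate instances of a hydroxyl group (-OH) meeting every constraint; each maps to a distinct set of atoms, giving 2 matches.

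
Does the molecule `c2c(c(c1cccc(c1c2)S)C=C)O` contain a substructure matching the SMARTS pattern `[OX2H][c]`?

The pattern [OX2H][c] describes a hydroxyl oxygen attached to an aromatic carbon — a phenol.
The molecule carries a hydroxyl group (-OH), whose atoms satisfy every constraint of the query, so the pattern matches.

Yes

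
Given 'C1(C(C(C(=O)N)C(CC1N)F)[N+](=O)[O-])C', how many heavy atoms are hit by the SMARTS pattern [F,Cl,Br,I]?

1

The query [F,Cl,Br,I] means: comma = OR; matches any of F, Cl, Br, I.
Check the 15 heavy atoms by environment: 8× C → no; 1× N (charge +1) → no; 1× O (charge -1) → no; 2× O → no; 1× F → match; 2× N → no.
That gives 1 matching atom.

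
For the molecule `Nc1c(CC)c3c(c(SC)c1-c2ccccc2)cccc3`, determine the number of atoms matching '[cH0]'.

7

The query [cH0] means: aromatic carbon with no attached hydrogen (substituted or ring-fusion).
Check the 21 heavy atoms by environment: 7× c (aromatic, H0) → match; 9× c (aromatic, H1) → no; 1× S (H0) → no; 2× C (H3) → no; 1× C (H2) → no; 1× N (H2) → no.
That gives 7 matching atoms.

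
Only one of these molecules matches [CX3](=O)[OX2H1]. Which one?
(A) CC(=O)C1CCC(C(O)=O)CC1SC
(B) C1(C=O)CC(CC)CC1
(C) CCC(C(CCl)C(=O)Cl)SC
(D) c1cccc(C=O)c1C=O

A

[CX3](=O)[OX2H1] describes an sp2 carbon double-bonded to O and single-bonded to an -OH oxygen (a carboxylic acid).
(A) contains a carboxylic acid group (-C(=O)OH), which satisfies every atom and bond constraint.
(B) has an aldehyde (-CHO) but there is no singly-bonded oxygen on the carbonyl carbon.
(C) has an acyl chloride (-C(=O)Cl) but the carbonyl is bonded to Cl, not to an -OH oxygen.
(D) has an aldehyde (-CHO) but there is no singly-bonded oxygen on the carbonyl carbon.
So the answer is (A).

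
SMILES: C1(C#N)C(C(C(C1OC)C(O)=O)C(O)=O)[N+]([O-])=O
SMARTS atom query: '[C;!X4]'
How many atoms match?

3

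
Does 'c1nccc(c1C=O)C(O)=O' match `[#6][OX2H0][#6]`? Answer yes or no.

The pattern [#6][OX2H0][#6] describes an aliphatic oxygen bridging two carbons with no H on the oxygen — an ether.
The closest candidate here is a carboxylic acid group (-C(=O)OH), but the -OH oxygen has H1; the =O is OX1, not OX2. No other fragment satisfies the full query, so there is no match.

No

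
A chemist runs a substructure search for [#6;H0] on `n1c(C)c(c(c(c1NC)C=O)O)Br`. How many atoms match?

5

Check the 13 heavy atoms by environment: 1× n (aromatic, H0) → no; 5× c (aromatic, H0) → match; 1× O (H1) → no; 1× C (H1) → no; 1× O (H0) → no; 1× N (H1) → no; 2× C (H3) → no; 1× Br (H0) → no.
That gives 5 matching atoms.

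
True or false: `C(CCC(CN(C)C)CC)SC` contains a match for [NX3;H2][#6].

False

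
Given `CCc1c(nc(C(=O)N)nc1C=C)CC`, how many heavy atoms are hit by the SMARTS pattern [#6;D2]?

The query [#6;D2] means: any carbon bonded to exactly two heavy atoms.
Check the 15 heavy atoms by environment: 2× n (aromatic, D2) → no; 4× c (aromatic, D3) → no; 1× C (D3) → no; 1× O (D1) → no; 1× N (D1) → no; 3× C (D2) → match; 3× C (D1) → no.
That gives 3 matching atoms.

3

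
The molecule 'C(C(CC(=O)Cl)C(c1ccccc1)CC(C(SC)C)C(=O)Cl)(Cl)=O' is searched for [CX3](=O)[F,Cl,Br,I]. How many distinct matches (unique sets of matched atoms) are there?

3

[CX3](=O)[F,Cl,Br,I] is the SMARTS for an acyl halide: a carbonyl carbon bonded to a halogen.
The molecule carries 3 separate instances of an acyl chloride (-C(=O)Cl) meeting every constraint; each maps to a distinct set of atoms, giving 3 matches.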